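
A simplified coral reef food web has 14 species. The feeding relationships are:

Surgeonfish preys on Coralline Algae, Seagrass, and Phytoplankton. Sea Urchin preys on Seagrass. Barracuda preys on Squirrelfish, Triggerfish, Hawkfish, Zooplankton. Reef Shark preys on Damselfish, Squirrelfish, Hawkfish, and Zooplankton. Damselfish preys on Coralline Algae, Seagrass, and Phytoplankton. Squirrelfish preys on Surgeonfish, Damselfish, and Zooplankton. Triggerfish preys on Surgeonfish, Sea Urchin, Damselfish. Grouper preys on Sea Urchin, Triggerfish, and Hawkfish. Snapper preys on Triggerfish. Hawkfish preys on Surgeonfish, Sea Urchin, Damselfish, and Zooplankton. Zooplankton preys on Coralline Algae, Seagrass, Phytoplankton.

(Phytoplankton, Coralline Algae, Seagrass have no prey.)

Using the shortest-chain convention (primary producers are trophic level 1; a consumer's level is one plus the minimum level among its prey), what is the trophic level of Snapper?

Trophic level 4

Seagrass is a producer → level 1.
Sea Urchin eats Seagrass → level 2.
Triggerfish eats Sea Urchin → level 3.
Snapper eats Triggerfish → level 4.
No prey of Snapper is below level 3, so 4 is the minimum.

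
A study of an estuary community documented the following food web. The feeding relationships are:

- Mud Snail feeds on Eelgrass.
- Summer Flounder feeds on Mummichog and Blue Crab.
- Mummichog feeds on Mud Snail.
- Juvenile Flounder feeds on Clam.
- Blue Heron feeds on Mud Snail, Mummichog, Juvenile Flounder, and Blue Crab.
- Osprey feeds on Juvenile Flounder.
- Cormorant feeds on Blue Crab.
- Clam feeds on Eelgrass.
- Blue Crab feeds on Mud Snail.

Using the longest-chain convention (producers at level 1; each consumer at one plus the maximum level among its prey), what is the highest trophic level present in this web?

4

Producers (level 1): Eelgrass.
Eelgrass → Mud Snail → Blue Crab → Summer Flounder gives Summer Flounder level 4.
No species has a prey at level 4, so no species reaches level 5.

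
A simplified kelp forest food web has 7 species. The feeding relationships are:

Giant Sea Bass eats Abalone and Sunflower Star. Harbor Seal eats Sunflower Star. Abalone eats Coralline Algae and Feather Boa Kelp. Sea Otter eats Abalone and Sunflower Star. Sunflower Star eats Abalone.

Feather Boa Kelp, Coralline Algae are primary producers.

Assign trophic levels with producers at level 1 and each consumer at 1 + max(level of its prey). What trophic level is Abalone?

Feather Boa Kelp is a producer → level 1.
Abalone eats Feather Boa Kelp (level 1); other prey at levels: Coralline Algae 1 → level 2.

Trophic level 2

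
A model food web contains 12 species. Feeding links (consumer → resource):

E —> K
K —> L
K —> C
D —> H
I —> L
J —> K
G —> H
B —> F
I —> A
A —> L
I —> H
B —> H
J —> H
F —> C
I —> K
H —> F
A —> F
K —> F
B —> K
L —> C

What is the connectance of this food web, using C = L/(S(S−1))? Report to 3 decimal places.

The web has S = 12 species and L = 20 feeding links.
C = L / (S(S−1)) = 20 / 132 = 0.1515 ≈ 0.152.

C = 0.152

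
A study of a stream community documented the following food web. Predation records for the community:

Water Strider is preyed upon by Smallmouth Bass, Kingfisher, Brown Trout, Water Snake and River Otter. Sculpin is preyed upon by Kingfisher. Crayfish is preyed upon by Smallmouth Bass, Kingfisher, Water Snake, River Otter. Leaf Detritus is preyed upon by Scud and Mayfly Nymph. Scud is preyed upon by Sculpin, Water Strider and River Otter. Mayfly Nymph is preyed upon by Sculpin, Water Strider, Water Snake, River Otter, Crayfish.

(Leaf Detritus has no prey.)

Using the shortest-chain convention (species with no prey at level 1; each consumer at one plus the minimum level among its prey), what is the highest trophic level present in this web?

4

Basal resources (level 1): Leaf Detritus.
Following each consumer down to its lowest-level prey: Leaf Detritus → Mayfly Nymph → Water Strider → Brown Trout (levels 1 through 4).
All prey of Brown Trout (Water Strider 3) are at level 3 or above, so Brown Trout is at level 1 + 3 = 4.
Every consumer has at least one prey at level 3 or below, so none exceeds level 4.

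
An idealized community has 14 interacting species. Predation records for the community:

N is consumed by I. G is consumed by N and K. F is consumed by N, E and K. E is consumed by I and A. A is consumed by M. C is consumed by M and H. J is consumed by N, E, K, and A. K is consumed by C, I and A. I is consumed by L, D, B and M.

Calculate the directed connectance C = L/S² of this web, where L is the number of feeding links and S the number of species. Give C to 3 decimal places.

The web has S = 14 species and L = 22 feeding links.
C = L / S² = 22 / 196 = 0.1122 ≈ 0.112.

C = 0.112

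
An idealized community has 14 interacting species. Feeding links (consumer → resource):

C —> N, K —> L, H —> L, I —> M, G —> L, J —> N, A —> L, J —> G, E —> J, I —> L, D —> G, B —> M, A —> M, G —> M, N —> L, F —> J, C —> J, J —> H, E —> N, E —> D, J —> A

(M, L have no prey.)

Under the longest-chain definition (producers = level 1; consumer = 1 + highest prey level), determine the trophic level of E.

Trophic level 4

M is a producer → level 1.
G eats M (level 1); other prey at levels: L 1 → level 2.
D eats G → level 3.
E eats D (level 3); other prey at levels: N 2, J 3 → level 4.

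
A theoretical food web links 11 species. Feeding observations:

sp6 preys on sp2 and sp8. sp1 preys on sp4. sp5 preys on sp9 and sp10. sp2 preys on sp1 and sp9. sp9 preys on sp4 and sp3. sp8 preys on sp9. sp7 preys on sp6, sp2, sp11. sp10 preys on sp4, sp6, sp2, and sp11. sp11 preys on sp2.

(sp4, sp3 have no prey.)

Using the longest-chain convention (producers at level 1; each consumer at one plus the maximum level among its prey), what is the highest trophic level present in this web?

Producers (level 1): sp4, sp3.
sp4 → sp9 → sp8 → sp6 → sp10 → sp5 gives sp5 level 6.
No species has a prey at level 6, so no species reaches level 7.

6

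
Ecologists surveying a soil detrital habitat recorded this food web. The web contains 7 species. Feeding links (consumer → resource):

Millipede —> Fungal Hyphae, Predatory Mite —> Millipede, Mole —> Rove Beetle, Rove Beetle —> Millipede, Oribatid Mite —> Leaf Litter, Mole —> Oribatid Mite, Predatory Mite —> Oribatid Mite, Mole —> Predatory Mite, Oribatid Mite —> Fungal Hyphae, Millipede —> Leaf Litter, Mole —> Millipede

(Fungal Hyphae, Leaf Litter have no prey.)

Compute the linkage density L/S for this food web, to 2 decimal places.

L/S = 1.57

There are L = 11 links among S = 7 species.
L/S = 11/7 = 1.5714 ≈ 1.57.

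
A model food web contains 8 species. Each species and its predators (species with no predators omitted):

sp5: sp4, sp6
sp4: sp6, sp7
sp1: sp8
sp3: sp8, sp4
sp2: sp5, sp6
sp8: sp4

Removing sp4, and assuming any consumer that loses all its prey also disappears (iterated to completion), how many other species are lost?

Remove sp4.
Round 1: sp7 (all prey gone) → extinct.
No further losses. Total secondary extinctions: 1.

1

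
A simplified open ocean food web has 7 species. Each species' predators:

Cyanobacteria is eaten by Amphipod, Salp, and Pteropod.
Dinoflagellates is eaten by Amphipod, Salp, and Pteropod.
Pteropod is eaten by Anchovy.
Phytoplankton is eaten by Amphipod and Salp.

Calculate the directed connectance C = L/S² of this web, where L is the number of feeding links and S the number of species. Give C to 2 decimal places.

C = 0.18

The web has S = 7 species and L = 9 feeding links.
C = L / S² = 9 / 49 = 0.1837 ≈ 0.18.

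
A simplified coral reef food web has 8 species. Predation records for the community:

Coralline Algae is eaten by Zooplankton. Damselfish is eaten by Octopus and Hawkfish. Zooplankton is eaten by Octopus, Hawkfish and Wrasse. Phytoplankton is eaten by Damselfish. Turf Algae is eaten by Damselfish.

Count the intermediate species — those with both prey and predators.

2

Intermediate species (has both prey and predators): Damselfish, Zooplankton.
Count: 2.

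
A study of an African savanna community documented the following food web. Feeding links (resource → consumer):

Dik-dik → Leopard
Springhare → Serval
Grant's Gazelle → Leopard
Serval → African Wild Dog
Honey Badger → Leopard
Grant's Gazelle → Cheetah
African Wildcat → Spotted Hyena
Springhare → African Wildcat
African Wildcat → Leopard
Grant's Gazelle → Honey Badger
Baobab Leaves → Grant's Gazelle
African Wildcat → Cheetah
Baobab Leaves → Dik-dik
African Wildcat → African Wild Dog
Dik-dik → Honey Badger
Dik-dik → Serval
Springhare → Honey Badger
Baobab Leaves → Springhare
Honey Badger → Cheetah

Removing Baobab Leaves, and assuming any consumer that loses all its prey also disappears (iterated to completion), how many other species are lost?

Remove Baobab Leaves.
Round 1: Springhare (all prey gone), Dik-dik (all prey gone), Grant's Gazelle (all prey gone) → extinct.
Round 2: Serval (all prey gone), Honey Badger (all prey gone), African Wildcat (all prey gone) → extinct.
Round 3: Leopard (all prey gone), Cheetah (all prey gone), African Wild Dog (all prey gone), Spotted Hyena (all prey gone) → extinct.
No further losses. Total secondary extinctions: 10.

10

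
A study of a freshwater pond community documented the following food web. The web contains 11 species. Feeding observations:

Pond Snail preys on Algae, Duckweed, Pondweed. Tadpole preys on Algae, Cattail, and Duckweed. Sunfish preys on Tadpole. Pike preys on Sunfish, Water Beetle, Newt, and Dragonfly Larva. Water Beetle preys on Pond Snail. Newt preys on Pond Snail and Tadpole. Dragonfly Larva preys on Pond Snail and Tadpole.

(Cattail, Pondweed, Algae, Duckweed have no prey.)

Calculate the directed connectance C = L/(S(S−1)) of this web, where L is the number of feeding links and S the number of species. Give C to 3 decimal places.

C = 0.145

The web has S = 11 species and L = 16 feeding links.
C = L / (S(S−1)) = 16 / 110 = 0.1455 ≈ 0.145.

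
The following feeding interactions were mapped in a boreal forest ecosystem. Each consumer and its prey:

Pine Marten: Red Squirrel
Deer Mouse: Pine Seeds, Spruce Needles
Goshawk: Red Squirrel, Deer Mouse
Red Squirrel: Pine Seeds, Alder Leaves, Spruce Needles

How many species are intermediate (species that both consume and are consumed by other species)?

Intermediate species (has both prey and predators): Red Squirrel, Deer Mouse.
Count: 2.

2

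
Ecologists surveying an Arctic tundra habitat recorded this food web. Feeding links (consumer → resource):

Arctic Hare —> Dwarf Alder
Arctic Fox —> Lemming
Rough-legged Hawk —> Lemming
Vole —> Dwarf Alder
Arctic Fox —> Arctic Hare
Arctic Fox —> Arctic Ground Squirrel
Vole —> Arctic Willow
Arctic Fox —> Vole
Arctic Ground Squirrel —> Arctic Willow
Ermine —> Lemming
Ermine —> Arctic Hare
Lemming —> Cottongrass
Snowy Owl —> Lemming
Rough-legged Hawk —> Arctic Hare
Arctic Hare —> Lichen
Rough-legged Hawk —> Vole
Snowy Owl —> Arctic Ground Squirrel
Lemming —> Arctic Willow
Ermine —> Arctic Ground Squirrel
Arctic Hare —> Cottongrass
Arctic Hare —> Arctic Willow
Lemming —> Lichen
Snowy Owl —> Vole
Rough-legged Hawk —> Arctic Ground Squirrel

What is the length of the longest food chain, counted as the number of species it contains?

3 species

One longest chain: Cottongrass → Arctic Hare → Ermine.
It has 3 species and 2 links.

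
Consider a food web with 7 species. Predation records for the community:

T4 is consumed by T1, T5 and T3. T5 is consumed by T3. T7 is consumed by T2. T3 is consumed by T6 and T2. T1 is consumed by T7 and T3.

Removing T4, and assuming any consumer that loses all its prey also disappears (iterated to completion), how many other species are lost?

6

Remove T4.
Round 1: T1 (all prey gone), T5 (all prey gone) → extinct.
Round 2: T3 (all prey gone), T7 (all prey gone) → extinct.
Round 3: T6 (all prey gone), T2 (all prey gone) → extinct.
No further losses. Total secondary extinctions: 6.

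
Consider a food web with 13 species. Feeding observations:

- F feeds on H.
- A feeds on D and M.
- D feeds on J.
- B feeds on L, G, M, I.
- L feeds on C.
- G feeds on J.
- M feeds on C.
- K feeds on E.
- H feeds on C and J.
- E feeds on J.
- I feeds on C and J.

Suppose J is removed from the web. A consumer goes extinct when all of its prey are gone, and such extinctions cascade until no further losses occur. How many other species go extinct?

4

Remove J.
Round 1: G (all prey gone), D (all prey gone), E (all prey gone) → extinct.
Round 2: K (all prey gone) → extinct.
No further losses. Total secondary extinctions: 4.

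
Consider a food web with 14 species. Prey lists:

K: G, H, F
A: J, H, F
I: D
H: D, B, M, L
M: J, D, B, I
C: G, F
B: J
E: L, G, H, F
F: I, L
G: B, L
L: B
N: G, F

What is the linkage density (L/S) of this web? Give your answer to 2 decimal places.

There are L = 29 links among S = 14 species.
L/S = 29/14 = 2.0714 ≈ 2.07.

L/S = 2.07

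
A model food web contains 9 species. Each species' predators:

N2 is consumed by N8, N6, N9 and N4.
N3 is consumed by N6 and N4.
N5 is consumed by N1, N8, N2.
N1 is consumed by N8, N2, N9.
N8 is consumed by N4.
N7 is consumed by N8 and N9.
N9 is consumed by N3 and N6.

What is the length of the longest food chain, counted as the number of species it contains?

One longest chain: N5 → N1 → N2 → N9 → N3 → N6.
It has 6 species and 5 links.

6 species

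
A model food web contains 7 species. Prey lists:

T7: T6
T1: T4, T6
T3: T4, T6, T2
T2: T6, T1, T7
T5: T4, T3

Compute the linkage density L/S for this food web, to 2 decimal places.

L/S = 1.57

There are L = 11 links among S = 7 species.
L/S = 11/7 = 1.5714 ≈ 1.57.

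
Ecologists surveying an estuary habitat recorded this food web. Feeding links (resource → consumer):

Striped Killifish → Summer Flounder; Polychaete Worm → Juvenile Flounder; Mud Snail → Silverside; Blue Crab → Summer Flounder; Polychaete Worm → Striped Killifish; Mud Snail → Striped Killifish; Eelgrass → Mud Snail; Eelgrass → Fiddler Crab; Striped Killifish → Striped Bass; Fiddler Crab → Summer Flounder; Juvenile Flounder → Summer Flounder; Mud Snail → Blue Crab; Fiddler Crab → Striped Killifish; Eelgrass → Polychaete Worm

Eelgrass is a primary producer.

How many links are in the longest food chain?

3 links

One longest chain: Eelgrass → Polychaete Worm → Striped Killifish → Striped Bass.
It has 4 species and 3 links.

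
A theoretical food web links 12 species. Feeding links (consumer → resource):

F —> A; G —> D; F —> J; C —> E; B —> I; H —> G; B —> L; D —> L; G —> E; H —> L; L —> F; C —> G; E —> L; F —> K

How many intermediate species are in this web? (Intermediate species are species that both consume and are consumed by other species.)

Intermediate species (has both prey and predators): F, L, E, D, G.
Count: 5.

5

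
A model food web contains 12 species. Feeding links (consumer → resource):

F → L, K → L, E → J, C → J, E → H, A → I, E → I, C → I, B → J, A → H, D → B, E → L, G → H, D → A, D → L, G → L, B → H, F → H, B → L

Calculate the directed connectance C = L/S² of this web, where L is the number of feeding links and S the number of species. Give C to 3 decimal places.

C = 0.132

The web has S = 12 species and L = 19 feeding links.
C = L / S² = 19 / 144 = 0.1319 ≈ 0.132.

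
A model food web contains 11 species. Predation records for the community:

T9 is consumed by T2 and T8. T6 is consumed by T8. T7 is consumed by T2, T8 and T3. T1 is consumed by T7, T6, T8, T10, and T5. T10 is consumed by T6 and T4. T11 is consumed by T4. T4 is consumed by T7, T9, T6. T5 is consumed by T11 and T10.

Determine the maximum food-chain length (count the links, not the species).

One longest chain: T1 → T5 → T10 → T4 → T7 → T3.
It has 6 species and 5 links.

5 links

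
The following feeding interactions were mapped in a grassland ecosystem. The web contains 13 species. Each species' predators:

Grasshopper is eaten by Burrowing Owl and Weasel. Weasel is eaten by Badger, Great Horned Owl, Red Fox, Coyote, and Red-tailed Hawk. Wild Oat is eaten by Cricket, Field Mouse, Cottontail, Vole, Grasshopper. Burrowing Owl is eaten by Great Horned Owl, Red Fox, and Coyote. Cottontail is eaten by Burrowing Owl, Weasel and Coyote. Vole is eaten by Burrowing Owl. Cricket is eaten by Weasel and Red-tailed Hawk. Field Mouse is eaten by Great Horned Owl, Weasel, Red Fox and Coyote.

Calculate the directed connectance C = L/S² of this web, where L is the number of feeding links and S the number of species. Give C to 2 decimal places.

The web has S = 13 species and L = 25 feeding links.
C = L / S² = 25 / 169 = 0.1479 ≈ 0.15.

C = 0.15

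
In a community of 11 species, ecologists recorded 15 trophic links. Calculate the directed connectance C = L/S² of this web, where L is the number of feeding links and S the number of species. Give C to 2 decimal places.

C = 0.12

The web has S = 11 species and L = 15 feeding links.
C = L / S² = 15 / 121 = 0.1240 ≈ 0.12.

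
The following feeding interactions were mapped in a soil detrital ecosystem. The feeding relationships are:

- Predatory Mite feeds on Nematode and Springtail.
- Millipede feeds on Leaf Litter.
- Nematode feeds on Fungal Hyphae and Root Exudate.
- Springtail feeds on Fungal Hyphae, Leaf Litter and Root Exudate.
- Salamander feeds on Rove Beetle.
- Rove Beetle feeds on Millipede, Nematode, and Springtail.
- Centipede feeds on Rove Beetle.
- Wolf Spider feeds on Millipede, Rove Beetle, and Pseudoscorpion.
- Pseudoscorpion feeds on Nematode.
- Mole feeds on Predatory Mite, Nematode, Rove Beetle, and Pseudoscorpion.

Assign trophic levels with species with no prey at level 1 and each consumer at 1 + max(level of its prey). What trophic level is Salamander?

Root Exudate has no prey (basal) → level 1.
Nematode eats Root Exudate (level 1); other prey at levels: Fungal Hyphae 1 → level 2.
Rove Beetle eats Nematode (level 2); other prey at levels: Springtail 2, Millipede 2 → level 3.
Salamander eats Rove Beetle → level 4.

Trophic level 4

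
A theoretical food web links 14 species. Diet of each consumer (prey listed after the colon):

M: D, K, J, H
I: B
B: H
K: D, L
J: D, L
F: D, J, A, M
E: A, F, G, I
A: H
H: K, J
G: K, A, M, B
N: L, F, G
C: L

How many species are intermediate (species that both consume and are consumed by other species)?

Intermediate species (has both prey and predators): K, J, H, A, M, B, F, G, I.
Count: 9.

9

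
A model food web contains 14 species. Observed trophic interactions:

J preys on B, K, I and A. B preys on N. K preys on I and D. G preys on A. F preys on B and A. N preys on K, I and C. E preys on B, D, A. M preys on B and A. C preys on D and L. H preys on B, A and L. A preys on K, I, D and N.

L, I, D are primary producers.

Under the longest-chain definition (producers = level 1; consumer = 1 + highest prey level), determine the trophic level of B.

L is a producer → level 1.
C eats L (level 1); other prey at levels: D 1 → level 2.
N eats C (level 2); other prey at levels: I 1, K 2 → level 3.
B eats N → level 4.

Trophic level 4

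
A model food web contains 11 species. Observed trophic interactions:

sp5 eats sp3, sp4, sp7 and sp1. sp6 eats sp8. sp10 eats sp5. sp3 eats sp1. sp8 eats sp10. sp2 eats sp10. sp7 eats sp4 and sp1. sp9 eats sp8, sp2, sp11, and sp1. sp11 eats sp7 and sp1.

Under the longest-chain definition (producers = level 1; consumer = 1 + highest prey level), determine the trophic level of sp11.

Trophic level 3

sp1 is a producer → level 1.
sp7 eats sp1 (level 1); other prey at levels: sp4 1 → level 2.
sp11 eats sp7 (level 2); other prey at levels: sp1 1 → level 3.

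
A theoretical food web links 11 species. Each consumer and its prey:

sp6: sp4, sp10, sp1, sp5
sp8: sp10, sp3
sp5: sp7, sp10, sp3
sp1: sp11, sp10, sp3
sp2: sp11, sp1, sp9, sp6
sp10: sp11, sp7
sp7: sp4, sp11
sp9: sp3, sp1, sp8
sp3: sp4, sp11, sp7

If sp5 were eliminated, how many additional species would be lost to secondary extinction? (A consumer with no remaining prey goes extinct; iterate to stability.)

Remove sp5.
Every predator of it retains at least one other prey: sp6 still has sp4, sp10, sp1.
No consumer loses all prey, so no secondary extinctions occur.

0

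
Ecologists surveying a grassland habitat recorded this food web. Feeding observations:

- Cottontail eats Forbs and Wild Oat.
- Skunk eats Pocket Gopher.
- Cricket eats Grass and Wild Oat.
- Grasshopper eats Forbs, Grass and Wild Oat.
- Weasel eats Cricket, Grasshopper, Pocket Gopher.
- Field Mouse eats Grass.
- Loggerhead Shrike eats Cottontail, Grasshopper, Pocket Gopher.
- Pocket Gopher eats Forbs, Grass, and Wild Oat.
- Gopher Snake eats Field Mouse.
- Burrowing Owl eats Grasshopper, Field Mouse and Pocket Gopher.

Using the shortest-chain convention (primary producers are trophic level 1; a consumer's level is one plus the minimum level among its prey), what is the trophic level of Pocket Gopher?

Forbs is a producer → level 1.
Pocket Gopher eats Forbs → level 2.

Trophic level 2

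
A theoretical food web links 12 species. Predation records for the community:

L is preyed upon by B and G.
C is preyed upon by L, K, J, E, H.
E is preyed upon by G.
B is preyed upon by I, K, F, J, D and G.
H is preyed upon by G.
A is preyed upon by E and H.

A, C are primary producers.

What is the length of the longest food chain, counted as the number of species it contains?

One longest chain: C → L → B → K.
It has 4 species and 3 links.

4 species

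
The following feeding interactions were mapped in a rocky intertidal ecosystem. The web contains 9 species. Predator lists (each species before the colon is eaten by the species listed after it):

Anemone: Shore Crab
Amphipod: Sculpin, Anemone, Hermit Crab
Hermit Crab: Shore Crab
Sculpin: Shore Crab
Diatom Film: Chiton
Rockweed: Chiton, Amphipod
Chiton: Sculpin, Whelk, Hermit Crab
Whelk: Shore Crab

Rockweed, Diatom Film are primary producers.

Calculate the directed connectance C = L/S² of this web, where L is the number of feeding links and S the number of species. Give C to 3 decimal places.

The web has S = 9 species and L = 13 feeding links.
C = L / S² = 13 / 81 = 0.1605 ≈ 0.160.

C = 0.160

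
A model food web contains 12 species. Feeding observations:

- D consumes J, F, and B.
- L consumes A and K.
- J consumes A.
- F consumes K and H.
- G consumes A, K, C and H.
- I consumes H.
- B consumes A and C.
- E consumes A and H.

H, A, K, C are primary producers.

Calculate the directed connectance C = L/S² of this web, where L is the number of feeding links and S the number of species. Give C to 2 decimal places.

The web has S = 12 species and L = 17 feeding links.
C = L / S² = 17 / 144 = 0.1181 ≈ 0.12.

C = 0.12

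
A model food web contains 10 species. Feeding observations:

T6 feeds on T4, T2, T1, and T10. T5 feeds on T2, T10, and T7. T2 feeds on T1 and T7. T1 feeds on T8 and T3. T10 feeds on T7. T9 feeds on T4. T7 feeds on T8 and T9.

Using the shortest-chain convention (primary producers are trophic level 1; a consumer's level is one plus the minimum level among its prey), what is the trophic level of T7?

Trophic level 2

T8 is a producer → level 1.
T7 eats T8 → level 2.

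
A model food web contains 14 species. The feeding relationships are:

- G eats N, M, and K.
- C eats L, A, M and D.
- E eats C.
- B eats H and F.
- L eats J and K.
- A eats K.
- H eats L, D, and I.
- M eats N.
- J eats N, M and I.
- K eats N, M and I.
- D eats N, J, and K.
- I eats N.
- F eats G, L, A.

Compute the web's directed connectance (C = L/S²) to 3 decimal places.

C = 0.153

The web has S = 14 species and L = 30 feeding links.
C = L / S² = 30 / 196 = 0.1531 ≈ 0.153.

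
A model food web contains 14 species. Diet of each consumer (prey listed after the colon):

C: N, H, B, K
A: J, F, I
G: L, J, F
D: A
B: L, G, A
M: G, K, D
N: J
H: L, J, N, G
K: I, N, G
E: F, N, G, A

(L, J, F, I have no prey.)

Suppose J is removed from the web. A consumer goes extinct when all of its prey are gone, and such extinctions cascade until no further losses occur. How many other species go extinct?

Remove J.
Round 1: N (all prey gone) → extinct.
No further losses. Total secondary extinctions: 1.

1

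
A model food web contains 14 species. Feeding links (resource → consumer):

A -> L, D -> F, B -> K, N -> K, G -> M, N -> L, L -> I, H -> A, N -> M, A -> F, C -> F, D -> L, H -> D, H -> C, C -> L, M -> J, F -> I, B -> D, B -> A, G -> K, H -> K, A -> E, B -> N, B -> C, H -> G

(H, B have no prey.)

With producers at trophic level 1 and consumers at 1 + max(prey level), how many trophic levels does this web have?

4

Producers (level 1): H, B.
B → N → M → J gives J level 4.
No species has a prey at level 4, so no species reaches level 5.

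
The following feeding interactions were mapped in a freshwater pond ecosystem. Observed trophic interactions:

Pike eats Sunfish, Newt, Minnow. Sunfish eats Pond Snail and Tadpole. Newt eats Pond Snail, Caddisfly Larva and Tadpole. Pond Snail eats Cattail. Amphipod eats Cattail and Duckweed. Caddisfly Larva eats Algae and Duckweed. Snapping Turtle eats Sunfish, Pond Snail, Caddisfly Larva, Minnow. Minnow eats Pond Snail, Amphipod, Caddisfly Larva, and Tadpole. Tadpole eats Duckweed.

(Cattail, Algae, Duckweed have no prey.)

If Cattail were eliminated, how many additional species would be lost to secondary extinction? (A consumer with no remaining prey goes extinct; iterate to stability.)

Remove Cattail.
Round 1: Pond Snail (all prey gone) → extinct.
No further losses. Total secondary extinctions: 1.

1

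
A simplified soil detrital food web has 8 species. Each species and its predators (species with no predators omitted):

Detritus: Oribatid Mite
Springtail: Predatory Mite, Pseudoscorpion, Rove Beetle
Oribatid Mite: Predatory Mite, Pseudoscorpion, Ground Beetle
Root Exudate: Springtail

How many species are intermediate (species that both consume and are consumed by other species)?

Intermediate species (has both prey and predators): Springtail, Oribatid Mite.
Count: 2.

2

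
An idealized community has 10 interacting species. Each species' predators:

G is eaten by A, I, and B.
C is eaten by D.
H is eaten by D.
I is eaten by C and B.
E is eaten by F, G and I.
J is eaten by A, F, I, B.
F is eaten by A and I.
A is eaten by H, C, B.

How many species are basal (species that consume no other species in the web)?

Basal species (no prey listed): E, J.
Count: 2.

2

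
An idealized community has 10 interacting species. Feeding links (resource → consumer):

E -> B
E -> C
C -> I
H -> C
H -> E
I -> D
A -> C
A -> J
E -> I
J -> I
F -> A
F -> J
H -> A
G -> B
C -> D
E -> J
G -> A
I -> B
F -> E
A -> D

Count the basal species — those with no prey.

Basal species (no prey listed): H, G, F.
Count: 3.

3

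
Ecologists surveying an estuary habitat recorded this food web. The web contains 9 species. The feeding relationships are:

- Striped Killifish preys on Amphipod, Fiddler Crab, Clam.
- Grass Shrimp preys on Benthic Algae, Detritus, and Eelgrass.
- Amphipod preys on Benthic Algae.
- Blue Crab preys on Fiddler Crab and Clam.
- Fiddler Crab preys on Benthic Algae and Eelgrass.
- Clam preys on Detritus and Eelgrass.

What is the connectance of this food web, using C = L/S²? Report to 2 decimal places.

C = 0.16

The web has S = 9 species and L = 13 feeding links.
C = L / S² = 13 / 81 = 0.1605 ≈ 0.16.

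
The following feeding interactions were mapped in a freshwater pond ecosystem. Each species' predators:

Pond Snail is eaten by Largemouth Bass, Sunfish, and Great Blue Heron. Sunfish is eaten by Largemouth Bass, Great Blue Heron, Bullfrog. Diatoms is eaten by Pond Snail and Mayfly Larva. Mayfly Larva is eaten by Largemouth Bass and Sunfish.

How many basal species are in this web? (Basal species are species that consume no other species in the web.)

1

Basal species (no prey listed): Diatoms.
Count: 1.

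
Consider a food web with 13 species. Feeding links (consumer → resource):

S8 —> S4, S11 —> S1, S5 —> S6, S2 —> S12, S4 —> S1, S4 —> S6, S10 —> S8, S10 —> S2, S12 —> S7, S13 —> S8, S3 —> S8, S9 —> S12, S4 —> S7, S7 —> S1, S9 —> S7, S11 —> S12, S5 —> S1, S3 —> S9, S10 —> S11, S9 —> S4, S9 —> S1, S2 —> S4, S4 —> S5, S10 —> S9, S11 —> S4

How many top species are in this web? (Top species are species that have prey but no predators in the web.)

3

Top species (has prey, but nothing eats it): S3, S10, S13.
Count: 3.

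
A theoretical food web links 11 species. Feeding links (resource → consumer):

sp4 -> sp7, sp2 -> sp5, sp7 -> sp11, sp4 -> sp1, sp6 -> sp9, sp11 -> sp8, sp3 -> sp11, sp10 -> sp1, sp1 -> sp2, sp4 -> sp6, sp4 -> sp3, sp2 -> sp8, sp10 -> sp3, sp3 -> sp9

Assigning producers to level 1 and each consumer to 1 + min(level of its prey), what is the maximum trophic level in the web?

4

Producers (level 1): sp4, sp10.
Following each consumer down to its lowest-level prey: sp4 → sp3 → sp11 → sp8 (levels 1 through 4).
All prey of sp8 (sp11 3, sp2 3) are at level 3 or above, so sp8 is at level 1 + 3 = 4.
Every consumer has at least one prey at level 3 or below, so none exceeds level 4.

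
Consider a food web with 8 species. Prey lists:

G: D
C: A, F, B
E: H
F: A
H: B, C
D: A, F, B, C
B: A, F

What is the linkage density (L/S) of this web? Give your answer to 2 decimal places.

L/S = 1.75

There are L = 14 links among S = 8 species.
L/S = 14/8 = 1.7500 ≈ 1.75.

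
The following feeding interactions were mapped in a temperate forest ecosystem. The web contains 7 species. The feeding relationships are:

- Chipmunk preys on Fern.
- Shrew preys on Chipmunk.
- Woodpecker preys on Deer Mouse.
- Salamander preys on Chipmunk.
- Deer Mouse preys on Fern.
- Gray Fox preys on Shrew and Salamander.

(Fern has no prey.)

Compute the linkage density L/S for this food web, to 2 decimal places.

There are L = 7 links among S = 7 species.
L/S = 7/7 = 1.0000 ≈ 1.00.

L/S = 1.00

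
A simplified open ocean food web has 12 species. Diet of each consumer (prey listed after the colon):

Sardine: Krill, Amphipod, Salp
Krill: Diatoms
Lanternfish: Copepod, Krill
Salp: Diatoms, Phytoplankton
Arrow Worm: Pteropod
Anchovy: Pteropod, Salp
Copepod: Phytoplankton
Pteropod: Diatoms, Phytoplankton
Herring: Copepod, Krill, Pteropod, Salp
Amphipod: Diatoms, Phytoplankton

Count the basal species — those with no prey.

Basal species (no prey listed): Diatoms, Phytoplankton.
Count: 2.

2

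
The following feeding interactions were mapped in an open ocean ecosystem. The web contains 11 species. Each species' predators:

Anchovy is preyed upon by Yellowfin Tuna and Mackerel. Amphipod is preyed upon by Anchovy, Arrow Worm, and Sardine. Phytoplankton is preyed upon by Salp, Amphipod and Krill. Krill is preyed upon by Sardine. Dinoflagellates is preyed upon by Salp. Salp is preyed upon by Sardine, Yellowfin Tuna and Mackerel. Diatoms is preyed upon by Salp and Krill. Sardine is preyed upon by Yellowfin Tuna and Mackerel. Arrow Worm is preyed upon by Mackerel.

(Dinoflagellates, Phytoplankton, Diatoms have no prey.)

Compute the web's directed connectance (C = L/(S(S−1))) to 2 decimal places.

C = 0.16

The web has S = 11 species and L = 18 feeding links.
C = L / (S(S−1)) = 18 / 110 = 0.1636 ≈ 0.16.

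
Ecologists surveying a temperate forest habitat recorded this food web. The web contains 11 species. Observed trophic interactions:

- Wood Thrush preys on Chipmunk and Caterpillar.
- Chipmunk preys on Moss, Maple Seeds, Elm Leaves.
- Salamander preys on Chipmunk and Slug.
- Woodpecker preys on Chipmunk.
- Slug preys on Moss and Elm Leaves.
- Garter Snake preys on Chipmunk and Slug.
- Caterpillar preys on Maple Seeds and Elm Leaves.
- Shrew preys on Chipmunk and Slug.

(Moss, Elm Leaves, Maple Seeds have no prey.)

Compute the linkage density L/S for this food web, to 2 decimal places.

L/S = 1.45

There are L = 16 links among S = 11 species.
L/S = 16/11 = 1.4545 ≈ 1.45.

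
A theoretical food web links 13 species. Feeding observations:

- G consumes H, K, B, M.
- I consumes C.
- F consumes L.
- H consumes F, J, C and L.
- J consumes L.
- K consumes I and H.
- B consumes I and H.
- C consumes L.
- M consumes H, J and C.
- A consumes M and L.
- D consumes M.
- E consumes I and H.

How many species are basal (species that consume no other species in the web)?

Basal species (no prey listed): L.
Count: 1.

1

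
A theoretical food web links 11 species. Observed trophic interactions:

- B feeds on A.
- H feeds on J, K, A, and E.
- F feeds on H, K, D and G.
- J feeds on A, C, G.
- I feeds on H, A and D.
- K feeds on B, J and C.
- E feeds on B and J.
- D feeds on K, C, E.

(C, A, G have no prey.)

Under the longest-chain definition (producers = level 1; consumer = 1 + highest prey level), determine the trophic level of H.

Trophic level 4

A is a producer → level 1.
B eats A → level 2.
E eats B (level 2); other prey at levels: J 2 → level 3.
H eats E (level 3); other prey at levels: A 1, J 2, K 3 → level 4.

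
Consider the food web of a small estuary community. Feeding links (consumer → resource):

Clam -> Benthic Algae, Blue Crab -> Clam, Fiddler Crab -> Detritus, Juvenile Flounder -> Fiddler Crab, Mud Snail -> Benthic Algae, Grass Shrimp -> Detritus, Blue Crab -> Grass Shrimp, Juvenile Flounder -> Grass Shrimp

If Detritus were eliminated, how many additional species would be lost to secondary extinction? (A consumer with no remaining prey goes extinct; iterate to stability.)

Remove Detritus.
Round 1: Fiddler Crab (all prey gone), Grass Shrimp (all prey gone) → extinct.
Round 2: Juvenile Flounder (all prey gone) → extinct.
No further losses. Total secondary extinctions: 3.

3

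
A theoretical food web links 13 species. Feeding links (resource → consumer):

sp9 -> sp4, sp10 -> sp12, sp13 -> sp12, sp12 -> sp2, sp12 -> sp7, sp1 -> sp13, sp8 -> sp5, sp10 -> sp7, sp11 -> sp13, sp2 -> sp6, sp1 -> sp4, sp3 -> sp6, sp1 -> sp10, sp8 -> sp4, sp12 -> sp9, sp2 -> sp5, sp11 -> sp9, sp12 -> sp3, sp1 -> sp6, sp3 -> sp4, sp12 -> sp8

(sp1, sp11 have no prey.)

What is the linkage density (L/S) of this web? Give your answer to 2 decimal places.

There are L = 21 links among S = 13 species.
L/S = 21/13 = 1.6154 ≈ 1.62.

L/S = 1.62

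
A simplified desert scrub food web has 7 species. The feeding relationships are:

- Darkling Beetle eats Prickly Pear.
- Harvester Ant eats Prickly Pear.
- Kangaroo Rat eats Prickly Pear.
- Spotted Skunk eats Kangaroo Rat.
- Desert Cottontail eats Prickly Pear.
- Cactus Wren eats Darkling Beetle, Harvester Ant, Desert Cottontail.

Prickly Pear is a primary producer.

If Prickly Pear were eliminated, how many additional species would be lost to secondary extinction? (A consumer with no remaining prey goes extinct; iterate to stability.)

Remove Prickly Pear.
Round 1: Harvester Ant (all prey gone), Kangaroo Rat (all prey gone), Darkling Beetle (all prey gone), Desert Cottontail (all prey gone) → extinct.
Round 2: Spotted Skunk (all prey gone), Cactus Wren (all prey gone) → extinct.
No further losses. Total secondary extinctions: 6.

6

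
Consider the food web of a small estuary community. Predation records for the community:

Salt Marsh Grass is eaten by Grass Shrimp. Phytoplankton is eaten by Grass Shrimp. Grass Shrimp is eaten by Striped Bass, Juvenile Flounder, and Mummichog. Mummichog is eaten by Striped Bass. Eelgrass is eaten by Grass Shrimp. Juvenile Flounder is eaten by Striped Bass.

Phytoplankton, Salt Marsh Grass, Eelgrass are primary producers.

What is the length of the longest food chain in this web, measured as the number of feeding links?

3 links

One longest chain: Phytoplankton → Grass Shrimp → Juvenile Flounder → Striped Bass.
It has 4 species and 3 links.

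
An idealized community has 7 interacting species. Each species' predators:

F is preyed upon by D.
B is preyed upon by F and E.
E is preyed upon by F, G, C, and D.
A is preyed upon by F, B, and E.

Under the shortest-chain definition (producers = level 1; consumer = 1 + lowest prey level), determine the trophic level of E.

A is a producer → level 1.
E eats A → level 2.

Trophic level 2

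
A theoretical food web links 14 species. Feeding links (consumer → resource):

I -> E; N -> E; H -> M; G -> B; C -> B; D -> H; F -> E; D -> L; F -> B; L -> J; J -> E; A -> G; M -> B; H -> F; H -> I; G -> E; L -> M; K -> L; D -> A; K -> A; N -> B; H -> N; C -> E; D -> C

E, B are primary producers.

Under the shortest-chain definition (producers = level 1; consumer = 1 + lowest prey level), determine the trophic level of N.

E is a producer → level 1.
N eats E → level 2.

Trophic level 2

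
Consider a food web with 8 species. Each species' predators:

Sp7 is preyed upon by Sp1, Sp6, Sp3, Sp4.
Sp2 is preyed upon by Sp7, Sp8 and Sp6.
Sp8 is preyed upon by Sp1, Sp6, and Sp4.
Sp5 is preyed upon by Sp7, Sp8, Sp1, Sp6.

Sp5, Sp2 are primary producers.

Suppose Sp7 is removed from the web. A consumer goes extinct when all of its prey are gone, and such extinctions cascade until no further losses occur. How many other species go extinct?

Remove Sp7.
Round 1: Sp3 (all prey gone) → extinct.
No further losses. Total secondary extinctions: 1.

1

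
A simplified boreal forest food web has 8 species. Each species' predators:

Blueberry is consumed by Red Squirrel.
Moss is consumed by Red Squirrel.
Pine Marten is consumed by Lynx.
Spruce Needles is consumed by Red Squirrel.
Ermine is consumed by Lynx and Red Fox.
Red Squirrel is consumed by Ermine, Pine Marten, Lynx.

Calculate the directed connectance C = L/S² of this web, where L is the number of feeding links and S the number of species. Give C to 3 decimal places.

C = 0.141

The web has S = 8 species and L = 9 feeding links.
C = L / S² = 9 / 64 = 0.1406 ≈ 0.141.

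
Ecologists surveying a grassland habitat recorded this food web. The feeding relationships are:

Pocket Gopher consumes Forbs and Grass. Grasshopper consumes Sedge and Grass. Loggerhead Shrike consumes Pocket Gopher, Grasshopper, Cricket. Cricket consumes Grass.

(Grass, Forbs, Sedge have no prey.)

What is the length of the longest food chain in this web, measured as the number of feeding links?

2 links

One longest chain: Grass → Pocket Gopher → Loggerhead Shrike.
It has 3 species and 2 links.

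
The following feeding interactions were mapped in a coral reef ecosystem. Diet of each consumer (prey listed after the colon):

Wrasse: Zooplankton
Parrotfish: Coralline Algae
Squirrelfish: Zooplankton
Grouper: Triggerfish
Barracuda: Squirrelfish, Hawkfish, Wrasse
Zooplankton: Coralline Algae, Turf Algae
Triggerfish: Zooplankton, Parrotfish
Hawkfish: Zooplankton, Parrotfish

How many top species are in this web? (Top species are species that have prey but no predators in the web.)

2

Top species (has prey, but nothing eats it): Barracuda, Grouper.
Count: 2.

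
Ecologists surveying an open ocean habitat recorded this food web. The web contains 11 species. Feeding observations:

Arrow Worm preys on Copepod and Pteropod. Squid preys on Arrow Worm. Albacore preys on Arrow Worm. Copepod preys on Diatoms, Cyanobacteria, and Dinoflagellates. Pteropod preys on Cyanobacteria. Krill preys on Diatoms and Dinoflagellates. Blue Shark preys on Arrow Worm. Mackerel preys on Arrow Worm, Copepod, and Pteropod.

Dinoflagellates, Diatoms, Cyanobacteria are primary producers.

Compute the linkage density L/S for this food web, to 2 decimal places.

L/S = 1.27

There are L = 14 links among S = 11 species.
L/S = 14/11 = 1.2727 ≈ 1.27.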